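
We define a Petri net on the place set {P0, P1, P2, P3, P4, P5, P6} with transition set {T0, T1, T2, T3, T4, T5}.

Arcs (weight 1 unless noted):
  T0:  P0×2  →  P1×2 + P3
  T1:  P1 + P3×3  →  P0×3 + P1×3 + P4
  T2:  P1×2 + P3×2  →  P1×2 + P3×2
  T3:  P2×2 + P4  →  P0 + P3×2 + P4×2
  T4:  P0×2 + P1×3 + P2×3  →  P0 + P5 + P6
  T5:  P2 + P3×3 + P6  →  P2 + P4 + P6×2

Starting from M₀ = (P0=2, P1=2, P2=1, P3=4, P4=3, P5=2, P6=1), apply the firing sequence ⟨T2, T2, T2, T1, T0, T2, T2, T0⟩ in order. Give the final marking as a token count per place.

(P0=1, P1=8, P2=1, P3=3, P4=4, P5=2, P6=1)

step 1: fire T2:  (P0=2, P1=2, P2=1, P3=4, P4=3, P5=2, P6=1) → (P0=2, P1=2, P2=1, P3=4, P4=3, P5=2, P6=1)
step 2: fire T2:  (P0=2, P1=2, P2=1, P3=4, P4=3, P5=2, P6=1) → (P0=2, P1=2, P2=1, P3=4, P4=3, P5=2, P6=1)
step 3: fire T2:  (P0=2, P1=2, P2=1, P3=4, P4=3, P5=2, P6=1) → (P0=2, P1=2, P2=1, P3=4, P4=3, P5=2, P6=1)
step 4: fire T1:  (P0=2, P1=2, P2=1, P3=4, P4=3, P5=2, P6=1) → (P0=5, P1=4, P2=1, P3=1, P4=4, P5=2, P6=1)
step 5: fire T0:  (P0=5, P1=4, P2=1, P3=1, P4=4, P5=2, P6=1) → (P0=3, P1=6, P2=1, P3=2, P4=4, P5=2, P6=1)
step 6: fire T2:  (P0=3, P1=6, P2=1, P3=2, P4=4, P5=2, P6=1) → (P0=3, P1=6, P2=1, P3=2, P4=4, P5=2, P6=1)
step 7: fire T2:  (P0=3, P1=6, P2=1, P3=2, P4=4, P5=2, P6=1) → (P0=3, P1=6, P2=1, P3=2, P4=4, P5=2, P6=1)
step 8: fire T0:  (P0=3, P1=6, P2=1, P3=2, P4=4, P5=2, P6=1) → (P0=1, P1=8, P2=1, P3=3, P4=4, P5=2, P6=1)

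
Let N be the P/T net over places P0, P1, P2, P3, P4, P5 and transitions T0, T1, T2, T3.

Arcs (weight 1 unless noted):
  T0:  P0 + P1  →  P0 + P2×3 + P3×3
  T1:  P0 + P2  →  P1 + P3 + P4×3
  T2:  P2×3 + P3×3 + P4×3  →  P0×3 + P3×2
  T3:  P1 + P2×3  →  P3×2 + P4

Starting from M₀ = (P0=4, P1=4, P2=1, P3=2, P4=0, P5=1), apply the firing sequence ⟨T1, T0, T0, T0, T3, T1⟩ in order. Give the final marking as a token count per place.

(P0=2, P1=2, P2=5, P3=15, P4=7, P5=1)

step 1: fire T1:  (P0=4, P1=4, P2=1, P3=2, P4=0, P5=1) → (P0=3, P1=5, P2=0, P3=3, P4=3, P5=1)
step 2: fire T0:  (P0=3, P1=5, P2=0, P3=3, P4=3, P5=1) → (P0=3, P1=4, P2=3, P3=6, P4=3, P5=1)
step 3: fire T0:  (P0=3, P1=4, P2=3, P3=6, P4=3, P5=1) → (P0=3, P1=3, P2=6, P3=9, P4=3, P5=1)
step 4: fire T0:  (P0=3, P1=3, P2=6, P3=9, P4=3, P5=1) → (P0=3, P1=2, P2=9, P3=12, P4=3, P5=1)
step 5: fire T3:  (P0=3, P1=2, P2=9, P3=12, P4=3, P5=1) → (P0=3, P1=1, P2=6, P3=14, P4=4, P5=1)
step 6: fire T1:  (P0=3, P1=1, P2=6, P3=14, P4=4, P5=1) → (P0=2, P1=2, P2=5, P3=15, P4=7, P5=1)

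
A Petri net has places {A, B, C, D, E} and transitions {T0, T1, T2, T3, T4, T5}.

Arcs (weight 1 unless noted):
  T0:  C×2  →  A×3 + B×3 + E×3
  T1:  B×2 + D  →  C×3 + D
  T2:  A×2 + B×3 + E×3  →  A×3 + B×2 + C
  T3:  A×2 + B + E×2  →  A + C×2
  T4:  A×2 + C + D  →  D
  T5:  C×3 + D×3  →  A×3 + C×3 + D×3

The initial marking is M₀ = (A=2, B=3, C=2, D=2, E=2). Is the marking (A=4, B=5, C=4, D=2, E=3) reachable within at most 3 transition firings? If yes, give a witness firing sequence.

depth 0: 1 marking
depth 1: 5 markings reached so far
depth 2: 10 markings reached so far
depth 3: 20 markings reached so far
target is not among the 20 markings reachable within 3 steps

NO — not reachable within 3 firings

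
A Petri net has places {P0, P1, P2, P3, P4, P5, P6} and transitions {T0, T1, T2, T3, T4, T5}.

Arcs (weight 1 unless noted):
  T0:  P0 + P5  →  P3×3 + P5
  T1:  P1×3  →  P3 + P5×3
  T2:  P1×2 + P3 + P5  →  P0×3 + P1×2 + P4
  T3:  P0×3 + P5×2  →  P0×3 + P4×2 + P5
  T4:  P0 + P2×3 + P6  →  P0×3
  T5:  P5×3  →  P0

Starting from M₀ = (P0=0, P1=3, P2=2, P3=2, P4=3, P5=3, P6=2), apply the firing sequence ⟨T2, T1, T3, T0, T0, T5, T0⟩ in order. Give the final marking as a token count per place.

step 1: fire T2:  (P0=0, P1=3, P2=2, P3=2, P4=3, P5=3, P6=2) → (P0=3, P1=3, P2=2, P3=1, P4=4, P5=2, P6=2)
step 2: fire T1:  (P0=3, P1=3, P2=2, P3=1, P4=4, P5=2, P6=2) → (P0=3, P1=0, P2=2, P3=2, P4=4, P5=5, P6=2)
step 3: fire T3:  (P0=3, P1=0, P2=2, P3=2, P4=4, P5=5, P6=2) → (P0=3, P1=0, P2=2, P3=2, P4=6, P5=4, P6=2)
step 4: fire T0:  (P0=3, P1=0, P2=2, P3=2, P4=6, P5=4, P6=2) → (P0=2, P1=0, P2=2, P3=5, P4=6, P5=4, P6=2)
step 5: fire T0:  (P0=2, P1=0, P2=2, P3=5, P4=6, P5=4, P6=2) → (P0=1, P1=0, P2=2, P3=8, P4=6, P5=4, P6=2)
step 6: fire T5:  (P0=1, P1=0, P2=2, P3=8, P4=6, P5=4, P6=2) → (P0=2, P1=0, P2=2, P3=8, P4=6, P5=1, P6=2)
step 7: fire T0:  (P0=2, P1=0, P2=2, P3=8, P4=6, P5=1, P6=2) → (P0=1, P1=0, P2=2, P3=11, P4=6, P5=1, P6=2)

(P0=1, P1=0, P2=2, P3=11, P4=6, P5=1, P6=2)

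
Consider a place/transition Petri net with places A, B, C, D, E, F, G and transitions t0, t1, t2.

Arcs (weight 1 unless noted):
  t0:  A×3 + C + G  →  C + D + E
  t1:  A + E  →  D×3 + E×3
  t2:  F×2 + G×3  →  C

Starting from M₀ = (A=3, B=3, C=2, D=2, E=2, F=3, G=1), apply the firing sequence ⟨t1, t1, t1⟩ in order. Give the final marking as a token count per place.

(A=0, B=3, C=2, D=11, E=8, F=3, G=1)

step 1: fire t1:  (A=3, B=3, C=2, D=2, E=2, F=3, G=1) → (A=2, B=3, C=2, D=5, E=4, F=3, G=1)
step 2: fire t1:  (A=2, B=3, C=2, D=5, E=4, F=3, G=1) → (A=1, B=3, C=2, D=8, E=6, F=3, G=1)
step 3: fire t1:  (A=1, B=3, C=2, D=8, E=6, F=3, G=1) → (A=0, B=3, C=2, D=11, E=8, F=3, G=1)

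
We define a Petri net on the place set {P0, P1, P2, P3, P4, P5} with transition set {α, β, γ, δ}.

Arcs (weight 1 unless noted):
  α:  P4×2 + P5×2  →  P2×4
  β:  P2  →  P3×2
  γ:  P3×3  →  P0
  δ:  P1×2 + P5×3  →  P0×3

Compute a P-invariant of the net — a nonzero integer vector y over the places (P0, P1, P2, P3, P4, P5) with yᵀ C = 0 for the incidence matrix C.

Incidence matrix C (rows=places, cols=transitions):
        α    β    γ    δ
   P0   0    0    1    3
   P1   0    0    0   -2
   P2   4   -1    0    0
   P3   0    2   -3    0
   P4  -2    0    0    0
   P5  -2    0    0   -3

Candidate y = [6, 9, 4, 2, 8, 0]; check y·C column-wise:
  col α: 6·0 + 9·0 + 4·4 + 2·0 + 8·-2 + 0·-2 = 0
  col β: 6·0 + 9·0 + 4·-1 + 2·2 + 8·0 = 0
  col γ: 6·1 + 9·0 + 4·0 + 2·-3 + 8·0 = 0
  col δ: 6·3 + 9·-2 + 4·0 + 2·0 + 8·0 + 0·-3 = 0

y = (P0:6, P1:9, P2:4, P3:2, P4:8, P5:0)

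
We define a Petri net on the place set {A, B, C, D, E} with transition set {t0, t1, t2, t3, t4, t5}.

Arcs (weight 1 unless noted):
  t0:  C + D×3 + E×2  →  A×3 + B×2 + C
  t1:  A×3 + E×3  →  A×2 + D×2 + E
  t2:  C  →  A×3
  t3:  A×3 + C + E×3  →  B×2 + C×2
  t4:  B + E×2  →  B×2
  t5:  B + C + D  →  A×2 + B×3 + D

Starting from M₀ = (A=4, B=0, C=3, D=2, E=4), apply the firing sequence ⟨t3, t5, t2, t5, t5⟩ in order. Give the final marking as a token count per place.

step 1: fire t3:  (A=4, B=0, C=3, D=2, E=4) → (A=1, B=2, C=4, D=2, E=1)
step 2: fire t5:  (A=1, B=2, C=4, D=2, E=1) → (A=3, B=4, C=3, D=2, E=1)
step 3: fire t2:  (A=3, B=4, C=3, D=2, E=1) → (A=6, B=4, C=2, D=2, E=1)
step 4: fire t5:  (A=6, B=4, C=2, D=2, E=1) → (A=8, B=6, C=1, D=2, E=1)
step 5: fire t5:  (A=8, B=6, C=1, D=2, E=1) → (A=10, B=8, C=0, D=2, E=1)

(A=10, B=8, C=0, D=2, E=1)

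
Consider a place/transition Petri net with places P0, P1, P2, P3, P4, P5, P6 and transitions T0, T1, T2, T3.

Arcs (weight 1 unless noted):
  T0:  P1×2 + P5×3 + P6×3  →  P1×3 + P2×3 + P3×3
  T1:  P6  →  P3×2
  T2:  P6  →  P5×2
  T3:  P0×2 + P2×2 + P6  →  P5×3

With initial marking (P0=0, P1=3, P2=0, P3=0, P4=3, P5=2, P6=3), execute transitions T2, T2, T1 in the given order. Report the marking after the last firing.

(P0=0, P1=3, P2=0, P3=2, P4=3, P5=6, P6=0)

step 1: fire T2:  (P0=0, P1=3, P2=0, P3=0, P4=3, P5=2, P6=3) → (P0=0, P1=3, P2=0, P3=0, P4=3, P5=4, P6=2)
step 2: fire T2:  (P0=0, P1=3, P2=0, P3=0, P4=3, P5=4, P6=2) → (P0=0, P1=3, P2=0, P3=0, P4=3, P5=6, P6=1)
step 3: fire T1:  (P0=0, P1=3, P2=0, P3=0, P4=3, P5=6, P6=1) → (P0=0, P1=3, P2=0, P3=2, P4=3, P5=6, P6=0)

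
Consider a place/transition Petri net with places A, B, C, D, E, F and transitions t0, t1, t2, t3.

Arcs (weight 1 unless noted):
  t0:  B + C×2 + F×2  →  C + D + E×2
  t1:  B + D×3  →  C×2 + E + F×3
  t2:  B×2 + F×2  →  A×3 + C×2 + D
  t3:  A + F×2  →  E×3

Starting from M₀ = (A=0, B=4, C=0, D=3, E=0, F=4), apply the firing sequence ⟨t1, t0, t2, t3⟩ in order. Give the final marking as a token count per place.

step 1: fire t1:  (A=0, B=4, C=0, D=3, E=0, F=4) → (A=0, B=3, C=2, D=0, E=1, F=7)
step 2: fire t0:  (A=0, B=3, C=2, D=0, E=1, F=7) → (A=0, B=2, C=1, D=1, E=3, F=5)
step 3: fire t2:  (A=0, B=2, C=1, D=1, E=3, F=5) → (A=3, B=0, C=3, D=2, E=3, F=3)
step 4: fire t3:  (A=3, B=0, C=3, D=2, E=3, F=3) → (A=2, B=0, C=3, D=2, E=6, F=1)

(A=2, B=0, C=3, D=2, E=6, F=1)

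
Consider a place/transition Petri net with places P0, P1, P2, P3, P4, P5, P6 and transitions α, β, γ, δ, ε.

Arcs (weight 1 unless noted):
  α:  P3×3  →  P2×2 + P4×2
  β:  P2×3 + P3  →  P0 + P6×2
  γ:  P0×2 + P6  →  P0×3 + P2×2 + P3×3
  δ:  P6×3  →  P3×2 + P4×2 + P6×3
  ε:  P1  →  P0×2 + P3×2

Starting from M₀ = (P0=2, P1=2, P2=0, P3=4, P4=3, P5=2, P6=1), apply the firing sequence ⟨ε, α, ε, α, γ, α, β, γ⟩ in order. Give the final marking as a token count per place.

step 1: fire ε:  (P0=2, P1=2, P2=0, P3=4, P4=3, P5=2, P6=1) → (P0=4, P1=1, P2=0, P3=6, P4=3, P5=2, P6=1)
step 2: fire α:  (P0=4, P1=1, P2=0, P3=6, P4=3, P5=2, P6=1) → (P0=4, P1=1, P2=2, P3=3, P4=5, P5=2, P6=1)
step 3: fire ε:  (P0=4, P1=1, P2=2, P3=3, P4=5, P5=2, P6=1) → (P0=6, P1=0, P2=2, P3=5, P4=5, P5=2, P6=1)
step 4: fire α:  (P0=6, P1=0, P2=2, P3=5, P4=5, P5=2, P6=1) → (P0=6, P1=0, P2=4, P3=2, P4=7, P5=2, P6=1)
step 5: fire γ:  (P0=6, P1=0, P2=4, P3=2, P4=7, P5=2, P6=1) → (P0=7, P1=0, P2=6, P3=5, P4=7, P5=2, P6=0)
step 6: fire α:  (P0=7, P1=0, P2=6, P3=5, P4=7, P5=2, P6=0) → (P0=7, P1=0, P2=8, P3=2, P4=9, P5=2, P6=0)
step 7: fire β:  (P0=7, P1=0, P2=8, P3=2, P4=9, P5=2, P6=0) → (P0=8, P1=0, P2=5, P3=1, P4=9, P5=2, P6=2)
step 8: fire γ:  (P0=8, P1=0, P2=5, P3=1, P4=9, P5=2, P6=2) → (P0=9, P1=0, P2=7, P3=4, P4=9, P5=2, P6=1)

(P0=9, P1=0, P2=7, P3=4, P4=9, P5=2, P6=1)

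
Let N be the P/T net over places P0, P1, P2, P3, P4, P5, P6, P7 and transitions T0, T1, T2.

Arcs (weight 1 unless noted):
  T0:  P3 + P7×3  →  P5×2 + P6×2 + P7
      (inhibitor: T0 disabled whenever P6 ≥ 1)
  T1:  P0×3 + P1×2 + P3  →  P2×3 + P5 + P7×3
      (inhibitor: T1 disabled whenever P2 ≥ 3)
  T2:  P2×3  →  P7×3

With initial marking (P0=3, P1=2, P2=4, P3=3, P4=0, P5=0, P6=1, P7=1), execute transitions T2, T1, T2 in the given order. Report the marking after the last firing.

step 1: fire T2:  (P0=3, P1=2, P2=4, P3=3, P4=0, P5=0, P6=1, P7=1) → (P0=3, P1=2, P2=1, P3=3, P4=0, P5=0, P6=1, P7=4)
step 2: fire T1:  (P0=3, P1=2, P2=1, P3=3, P4=0, P5=0, P6=1, P7=4) → (P0=0, P1=0, P2=4, P3=2, P4=0, P5=1, P6=1, P7=7)
step 3: fire T2:  (P0=0, P1=0, P2=4, P3=2, P4=0, P5=1, P6=1, P7=7) → (P0=0, P1=0, P2=1, P3=2, P4=0, P5=1, P6=1, P7=10)

(P0=0, P1=0, P2=1, P3=2, P4=0, P5=1, P6=1, P7=10)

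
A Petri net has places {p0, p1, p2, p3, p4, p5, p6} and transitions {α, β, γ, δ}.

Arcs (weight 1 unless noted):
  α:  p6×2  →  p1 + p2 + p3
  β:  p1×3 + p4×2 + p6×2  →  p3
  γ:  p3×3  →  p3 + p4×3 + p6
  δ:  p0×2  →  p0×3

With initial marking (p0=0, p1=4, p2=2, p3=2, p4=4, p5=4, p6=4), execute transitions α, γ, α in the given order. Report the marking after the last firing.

step 1: fire α:  (p0=0, p1=4, p2=2, p3=2, p4=4, p5=4, p6=4) → (p0=0, p1=5, p2=3, p3=3, p4=4, p5=4, p6=2)
step 2: fire γ:  (p0=0, p1=5, p2=3, p3=3, p4=4, p5=4, p6=2) → (p0=0, p1=5, p2=3, p3=1, p4=7, p5=4, p6=3)
step 3: fire α:  (p0=0, p1=5, p2=3, p3=1, p4=7, p5=4, p6=3) → (p0=0, p1=6, p2=4, p3=2, p4=7, p5=4, p6=1)

(p0=0, p1=6, p2=4, p3=2, p4=7, p5=4, p6=1)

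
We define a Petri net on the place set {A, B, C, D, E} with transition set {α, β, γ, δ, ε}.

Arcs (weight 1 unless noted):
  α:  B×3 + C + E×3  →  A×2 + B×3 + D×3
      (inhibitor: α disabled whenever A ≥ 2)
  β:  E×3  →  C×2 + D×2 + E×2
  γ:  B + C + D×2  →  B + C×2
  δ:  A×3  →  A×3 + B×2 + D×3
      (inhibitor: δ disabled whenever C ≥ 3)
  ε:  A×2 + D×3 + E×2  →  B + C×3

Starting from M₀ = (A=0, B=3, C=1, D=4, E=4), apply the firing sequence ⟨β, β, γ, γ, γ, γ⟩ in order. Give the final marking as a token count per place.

(A=0, B=3, C=9, D=0, E=2)

step 1: fire β:  (A=0, B=3, C=1, D=4, E=4) → (A=0, B=3, C=3, D=6, E=3)
step 2: fire β:  (A=0, B=3, C=3, D=6, E=3) → (A=0, B=3, C=5, D=8, E=2)
step 3: fire γ:  (A=0, B=3, C=5, D=8, E=2) → (A=0, B=3, C=6, D=6, E=2)
step 4: fire γ:  (A=0, B=3, C=6, D=6, E=2) → (A=0, B=3, C=7, D=4, E=2)
step 5: fire γ:  (A=0, B=3, C=7, D=4, E=2) → (A=0, B=3, C=8, D=2, E=2)
step 6: fire γ:  (A=0, B=3, C=8, D=2, E=2) → (A=0, B=3, C=9, D=0, E=2)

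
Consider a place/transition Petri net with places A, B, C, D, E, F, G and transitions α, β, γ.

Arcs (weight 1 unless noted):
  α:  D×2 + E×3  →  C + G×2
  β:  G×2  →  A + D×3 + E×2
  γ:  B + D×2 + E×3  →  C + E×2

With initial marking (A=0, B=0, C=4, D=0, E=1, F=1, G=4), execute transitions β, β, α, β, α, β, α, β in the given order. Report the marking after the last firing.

(A=5, B=0, C=7, D=9, E=2, F=1, G=0)

step 1: fire β:  (A=0, B=0, C=4, D=0, E=1, F=1, G=4) → (A=1, B=0, C=4, D=3, E=3, F=1, G=2)
step 2: fire β:  (A=1, B=0, C=4, D=3, E=3, F=1, G=2) → (A=2, B=0, C=4, D=6, E=5, F=1, G=0)
step 3: fire α:  (A=2, B=0, C=4, D=6, E=5, F=1, G=0) → (A=2, B=0, C=5, D=4, E=2, F=1, G=2)
step 4: fire β:  (A=2, B=0, C=5, D=4, E=2, F=1, G=2) → (A=3, B=0, C=5, D=7, E=4, F=1, G=0)
step 5: fire α:  (A=3, B=0, C=5, D=7, E=4, F=1, G=0) → (A=3, B=0, C=6, D=5, E=1, F=1, G=2)
step 6: fire β:  (A=3, B=0, C=6, D=5, E=1, F=1, G=2) → (A=4, B=0, C=6, D=8, E=3, F=1, G=0)
step 7: fire α:  (A=4, B=0, C=6, D=8, E=3, F=1, G=0) → (A=4, B=0, C=7, D=6, E=0, F=1, G=2)
step 8: fire β:  (A=4, B=0, C=7, D=6, E=0, F=1, G=2) → (A=5, B=0, C=7, D=9, E=2, F=1, G=0)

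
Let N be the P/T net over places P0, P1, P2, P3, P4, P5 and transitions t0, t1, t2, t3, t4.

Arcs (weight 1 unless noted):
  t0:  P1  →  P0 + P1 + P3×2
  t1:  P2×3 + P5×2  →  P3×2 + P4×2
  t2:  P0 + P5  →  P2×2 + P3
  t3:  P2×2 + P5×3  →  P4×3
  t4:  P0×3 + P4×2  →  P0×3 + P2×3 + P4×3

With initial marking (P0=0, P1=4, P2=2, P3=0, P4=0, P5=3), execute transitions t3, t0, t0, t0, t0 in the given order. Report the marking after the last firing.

(P0=4, P1=4, P2=0, P3=8, P4=3, P5=0)

step 1: fire t3:  (P0=0, P1=4, P2=2, P3=0, P4=0, P5=3) → (P0=0, P1=4, P2=0, P3=0, P4=3, P5=0)
step 2: fire t0:  (P0=0, P1=4, P2=0, P3=0, P4=3, P5=0) → (P0=1, P1=4, P2=0, P3=2, P4=3, P5=0)
step 3: fire t0:  (P0=1, P1=4, P2=0, P3=2, P4=3, P5=0) → (P0=2, P1=4, P2=0, P3=4, P4=3, P5=0)
step 4: fire t0:  (P0=2, P1=4, P2=0, P3=4, P4=3, P5=0) → (P0=3, P1=4, P2=0, P3=6, P4=3, P5=0)
step 5: fire t0:  (P0=3, P1=4, P2=0, P3=6, P4=3, P5=0) → (P0=4, P1=4, P2=0, P3=8, P4=3, P5=0)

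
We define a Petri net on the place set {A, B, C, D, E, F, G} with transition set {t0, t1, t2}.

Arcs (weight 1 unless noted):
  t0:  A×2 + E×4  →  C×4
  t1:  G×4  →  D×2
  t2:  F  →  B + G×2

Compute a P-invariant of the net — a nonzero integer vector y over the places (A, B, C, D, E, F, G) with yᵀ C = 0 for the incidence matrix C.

Incidence matrix C (rows=places, cols=transitions):
       t0   t1   t2
    A  -2    0    0
    B   0    0    1
    C   4    0    0
    D   0    2    0
    E  -4    0    0
    F   0    0   -1
    G   0   -4    2

Candidate y = [2, 0, 1, 0, 0, 0, 0]; check y·C column-wise:
  col t0: 2·-2 + 1·4 + 0·-4 = 0
  col t1: 2·0 + 1·0 + 0·2 + 0·-4 = 0
  col t2: 2·0 + 0·1 + 1·0 + 0·-1 + 0·2 = 0

y = (A:2, B:0, C:1, D:0, E:0, F:0, G:0)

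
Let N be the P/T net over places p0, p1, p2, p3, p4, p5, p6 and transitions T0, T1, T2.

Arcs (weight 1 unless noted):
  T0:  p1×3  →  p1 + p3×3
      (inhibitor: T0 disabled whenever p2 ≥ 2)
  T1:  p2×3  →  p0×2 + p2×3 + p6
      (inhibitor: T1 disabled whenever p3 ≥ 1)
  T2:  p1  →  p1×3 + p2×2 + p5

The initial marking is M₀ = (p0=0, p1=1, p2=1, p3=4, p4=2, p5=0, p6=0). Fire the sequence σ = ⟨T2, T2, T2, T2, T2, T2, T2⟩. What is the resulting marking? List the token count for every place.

(p0=0, p1=15, p2=15, p3=4, p4=2, p5=7, p6=0)

step 1: fire T2:  (p0=0, p1=1, p2=1, p3=4, p4=2, p5=0, p6=0) → (p0=0, p1=3, p2=3, p3=4, p4=2, p5=1, p6=0)
step 2: fire T2:  (p0=0, p1=3, p2=3, p3=4, p4=2, p5=1, p6=0) → (p0=0, p1=5, p2=5, p3=4, p4=2, p5=2, p6=0)
step 3: fire T2:  (p0=0, p1=5, p2=5, p3=4, p4=2, p5=2, p6=0) → (p0=0, p1=7, p2=7, p3=4, p4=2, p5=3, p6=0)
step 4: fire T2:  (p0=0, p1=7, p2=7, p3=4, p4=2, p5=3, p6=0) → (p0=0, p1=9, p2=9, p3=4, p4=2, p5=4, p6=0)
step 5: fire T2:  (p0=0, p1=9, p2=9, p3=4, p4=2, p5=4, p6=0) → (p0=0, p1=11, p2=11, p3=4, p4=2, p5=5, p6=0)
step 6: fire T2:  (p0=0, p1=11, p2=11, p3=4, p4=2, p5=5, p6=0) → (p0=0, p1=13, p2=13, p3=4, p4=2, p5=6, p6=0)
step 7: fire T2:  (p0=0, p1=13, p2=13, p3=4, p4=2, p5=6, p6=0) → (p0=0, p1=15, p2=15, p3=4, p4=2, p5=7, p6=0)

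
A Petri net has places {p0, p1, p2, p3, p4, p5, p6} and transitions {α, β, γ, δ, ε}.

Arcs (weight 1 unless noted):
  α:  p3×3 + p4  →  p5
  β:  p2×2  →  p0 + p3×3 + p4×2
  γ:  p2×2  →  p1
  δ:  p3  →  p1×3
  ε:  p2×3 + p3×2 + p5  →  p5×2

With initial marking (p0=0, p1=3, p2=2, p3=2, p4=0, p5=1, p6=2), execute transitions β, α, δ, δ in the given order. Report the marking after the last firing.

step 1: fire β:  (p0=0, p1=3, p2=2, p3=2, p4=0, p5=1, p6=2) → (p0=1, p1=3, p2=0, p3=5, p4=2, p5=1, p6=2)
step 2: fire α:  (p0=1, p1=3, p2=0, p3=5, p4=2, p5=1, p6=2) → (p0=1, p1=3, p2=0, p3=2, p4=1, p5=2, p6=2)
step 3: fire δ:  (p0=1, p1=3, p2=0, p3=2, p4=1, p5=2, p6=2) → (p0=1, p1=6, p2=0, p3=1, p4=1, p5=2, p6=2)
step 4: fire δ:  (p0=1, p1=6, p2=0, p3=1, p4=1, p5=2, p6=2) → (p0=1, p1=9, p2=0, p3=0, p4=1, p5=2, p6=2)

(p0=1, p1=9, p2=0, p3=0, p4=1, p5=2, p6=2)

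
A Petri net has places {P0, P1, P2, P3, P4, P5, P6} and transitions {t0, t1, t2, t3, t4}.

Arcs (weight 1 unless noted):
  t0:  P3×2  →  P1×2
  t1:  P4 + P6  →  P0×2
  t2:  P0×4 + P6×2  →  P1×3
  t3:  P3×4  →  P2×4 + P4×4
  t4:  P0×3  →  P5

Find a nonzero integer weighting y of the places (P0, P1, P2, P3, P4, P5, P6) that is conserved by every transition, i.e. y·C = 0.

Incidence matrix C (rows=places, cols=transitions):
       t0   t1   t2   t3   t4
   P0   0    2   -4    0   -3
   P1   2    0    3    0    0
   P2   0    0    0    4    0
   P3  -2    0    0   -4    0
   P4   0   -1    0    4    0
   P5   0    0    0    0    1
   P6   0   -1   -2    0    0

Candidate y = [3, 4, -2, 4, 6, 9, 0]; check y·C column-wise:
  col t0: 3·0 + 4·2 + -2·0 + 4·-2 + 6·0 + 9·0 = 0
  col t1: 3·2 + 4·0 + -2·0 + 4·0 + 6·-1 + 9·0 + 0·-1 = 0
  col t2: 3·-4 + 4·3 + -2·0 + 4·0 + 6·0 + 9·0 + 0·-2 = 0
  col t3: 3·0 + 4·0 + -2·4 + 4·-4 + 6·4 + 9·0 = 0
  col t4: 3·-3 + 4·0 + -2·0 + 4·0 + 6·0 + 9·1 = 0

y = (P0:3, P1:4, P2:-2, P3:4, P4:6, P5:9, P6:0)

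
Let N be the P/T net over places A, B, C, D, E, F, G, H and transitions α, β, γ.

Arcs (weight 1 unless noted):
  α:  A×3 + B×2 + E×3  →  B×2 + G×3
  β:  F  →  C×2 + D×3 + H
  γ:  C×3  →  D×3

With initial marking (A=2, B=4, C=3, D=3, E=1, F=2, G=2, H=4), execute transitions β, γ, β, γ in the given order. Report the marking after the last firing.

step 1: fire β:  (A=2, B=4, C=3, D=3, E=1, F=2, G=2, H=4) → (A=2, B=4, C=5, D=6, E=1, F=1, G=2, H=5)
step 2: fire γ:  (A=2, B=4, C=5, D=6, E=1, F=1, G=2, H=5) → (A=2, B=4, C=2, D=9, E=1, F=1, G=2, H=5)
step 3: fire β:  (A=2, B=4, C=2, D=9, E=1, F=1, G=2, H=5) → (A=2, B=4, C=4, D=12, E=1, F=0, G=2, H=6)
step 4: fire γ:  (A=2, B=4, C=4, D=12, E=1, F=0, G=2, H=6) → (A=2, B=4, C=1, D=15, E=1, F=0, G=2, H=6)

(A=2, B=4, C=1, D=15, E=1, F=0, G=2, H=6)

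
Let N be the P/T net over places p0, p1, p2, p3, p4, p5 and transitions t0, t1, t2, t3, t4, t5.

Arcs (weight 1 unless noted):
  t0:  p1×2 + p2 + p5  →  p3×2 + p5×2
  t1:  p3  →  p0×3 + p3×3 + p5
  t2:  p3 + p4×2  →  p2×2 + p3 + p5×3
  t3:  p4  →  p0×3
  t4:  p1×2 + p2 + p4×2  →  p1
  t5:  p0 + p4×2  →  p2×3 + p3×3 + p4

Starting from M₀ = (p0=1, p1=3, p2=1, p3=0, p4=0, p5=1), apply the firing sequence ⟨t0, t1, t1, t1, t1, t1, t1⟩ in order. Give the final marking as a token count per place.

step 1: fire t0:  (p0=1, p1=3, p2=1, p3=0, p4=0, p5=1) → (p0=1, p1=1, p2=0, p3=2, p4=0, p5=2)
step 2: fire t1:  (p0=1, p1=1, p2=0, p3=2, p4=0, p5=2) → (p0=4, p1=1, p2=0, p3=4, p4=0, p5=3)
step 3: fire t1:  (p0=4, p1=1, p2=0, p3=4, p4=0, p5=3) → (p0=7, p1=1, p2=0, p3=6, p4=0, p5=4)
step 4: fire t1:  (p0=7, p1=1, p2=0, p3=6, p4=0, p5=4) → (p0=10, p1=1, p2=0, p3=8, p4=0, p5=5)
step 5: fire t1:  (p0=10, p1=1, p2=0, p3=8, p4=0, p5=5) → (p0=13, p1=1, p2=0, p3=10, p4=0, p5=6)
step 6: fire t1:  (p0=13, p1=1, p2=0, p3=10, p4=0, p5=6) → (p0=16, p1=1, p2=0, p3=12, p4=0, p5=7)
step 7: fire t1:  (p0=16, p1=1, p2=0, p3=12, p4=0, p5=7) → (p0=19, p1=1, p2=0, p3=14, p4=0, p5=8)

(p0=19, p1=1, p2=0, p3=14, p4=0, p5=8)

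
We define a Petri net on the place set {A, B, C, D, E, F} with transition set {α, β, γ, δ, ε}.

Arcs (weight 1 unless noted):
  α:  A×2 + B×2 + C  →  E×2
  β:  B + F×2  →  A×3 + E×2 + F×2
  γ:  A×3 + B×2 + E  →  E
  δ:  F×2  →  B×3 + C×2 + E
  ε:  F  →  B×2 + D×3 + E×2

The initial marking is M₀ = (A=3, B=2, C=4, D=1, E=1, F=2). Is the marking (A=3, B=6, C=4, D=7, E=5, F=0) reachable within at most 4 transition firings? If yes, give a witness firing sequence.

step 1: fire ε:  (A=3, B=2, C=4, D=1, E=1, F=2) → (A=3, B=4, C=4, D=4, E=3, F=1)
step 2: fire ε:  (A=3, B=4, C=4, D=4, E=3, F=1) → (A=3, B=6, C=4, D=7, E=5, F=0)

YES — reachable via ⟨ε, ε⟩ (2 firings)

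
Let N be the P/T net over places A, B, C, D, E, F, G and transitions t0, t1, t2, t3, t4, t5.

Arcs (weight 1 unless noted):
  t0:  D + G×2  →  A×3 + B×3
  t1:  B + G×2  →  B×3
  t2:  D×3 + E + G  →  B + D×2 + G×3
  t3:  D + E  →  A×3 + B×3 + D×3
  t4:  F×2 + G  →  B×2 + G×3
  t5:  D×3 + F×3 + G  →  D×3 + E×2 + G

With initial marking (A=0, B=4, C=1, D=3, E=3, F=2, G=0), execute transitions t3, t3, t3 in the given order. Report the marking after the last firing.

step 1: fire t3:  (A=0, B=4, C=1, D=3, E=3, F=2, G=0) → (A=3, B=7, C=1, D=5, E=2, F=2, G=0)
step 2: fire t3:  (A=3, B=7, C=1, D=5, E=2, F=2, G=0) → (A=6, B=10, C=1, D=7, E=1, F=2, G=0)
step 3: fire t3:  (A=6, B=10, C=1, D=7, E=1, F=2, G=0) → (A=9, B=13, C=1, D=9, E=0, F=2, G=0)

(A=9, B=13, C=1, D=9, E=0, F=2, G=0)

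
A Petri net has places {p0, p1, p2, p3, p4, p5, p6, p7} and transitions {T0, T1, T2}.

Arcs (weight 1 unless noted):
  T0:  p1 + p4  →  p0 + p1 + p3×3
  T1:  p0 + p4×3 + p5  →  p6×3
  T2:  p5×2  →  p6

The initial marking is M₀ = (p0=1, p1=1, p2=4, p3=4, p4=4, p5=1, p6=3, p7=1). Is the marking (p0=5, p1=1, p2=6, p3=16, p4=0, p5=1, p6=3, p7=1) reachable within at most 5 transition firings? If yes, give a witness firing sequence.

depth 0: 1 marking
depth 1: 3 markings reached so far
depth 2: 5 markings reached so far
depth 3: 6 markings reached so far
depth 4: 7 markings reached so far
depth 5: 7 markings reached so far
(frontier empty at depth 5; search complete)
target is not among the 7 markings reachable within 5 steps

NO — not reachable within 5 firings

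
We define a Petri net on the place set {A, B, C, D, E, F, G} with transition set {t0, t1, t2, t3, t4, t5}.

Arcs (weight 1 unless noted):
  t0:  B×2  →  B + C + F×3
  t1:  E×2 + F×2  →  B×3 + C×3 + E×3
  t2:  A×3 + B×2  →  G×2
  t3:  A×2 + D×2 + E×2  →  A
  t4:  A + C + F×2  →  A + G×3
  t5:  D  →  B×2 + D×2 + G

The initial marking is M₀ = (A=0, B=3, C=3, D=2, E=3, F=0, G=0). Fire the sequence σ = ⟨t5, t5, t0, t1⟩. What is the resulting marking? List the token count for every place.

step 1: fire t5:  (A=0, B=3, C=3, D=2, E=3, F=0, G=0) → (A=0, B=5, C=3, D=3, E=3, F=0, G=1)
step 2: fire t5:  (A=0, B=5, C=3, D=3, E=3, F=0, G=1) → (A=0, B=7, C=3, D=4, E=3, F=0, G=2)
step 3: fire t0:  (A=0, B=7, C=3, D=4, E=3, F=0, G=2) → (A=0, B=6, C=4, D=4, E=3, F=3, G=2)
step 4: fire t1:  (A=0, B=6, C=4, D=4, E=3, F=3, G=2) → (A=0, B=9, C=7, D=4, E=4, F=1, G=2)

(A=0, B=9, C=7, D=4, E=4, F=1, G=2)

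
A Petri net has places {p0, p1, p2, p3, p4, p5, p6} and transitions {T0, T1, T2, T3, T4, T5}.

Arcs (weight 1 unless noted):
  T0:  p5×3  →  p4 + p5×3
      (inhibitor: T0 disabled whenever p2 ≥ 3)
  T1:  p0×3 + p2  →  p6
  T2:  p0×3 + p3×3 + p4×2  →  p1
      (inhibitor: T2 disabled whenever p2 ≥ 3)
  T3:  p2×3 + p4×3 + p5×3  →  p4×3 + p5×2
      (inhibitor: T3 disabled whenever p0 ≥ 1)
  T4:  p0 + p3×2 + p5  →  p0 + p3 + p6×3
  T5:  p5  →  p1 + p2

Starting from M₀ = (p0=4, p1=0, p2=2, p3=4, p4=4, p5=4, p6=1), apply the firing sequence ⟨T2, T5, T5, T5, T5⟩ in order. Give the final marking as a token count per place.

(p0=1, p1=5, p2=6, p3=1, p4=2, p5=0, p6=1)

step 1: fire T2:  (p0=4, p1=0, p2=2, p3=4, p4=4, p5=4, p6=1) → (p0=1, p1=1, p2=2, p3=1, p4=2, p5=4, p6=1)
step 2: fire T5:  (p0=1, p1=1, p2=2, p3=1, p4=2, p5=4, p6=1) → (p0=1, p1=2, p2=3, p3=1, p4=2, p5=3, p6=1)
step 3: fire T5:  (p0=1, p1=2, p2=3, p3=1, p4=2, p5=3, p6=1) → (p0=1, p1=3, p2=4, p3=1, p4=2, p5=2, p6=1)
step 4: fire T5:  (p0=1, p1=3, p2=4, p3=1, p4=2, p5=2, p6=1) → (p0=1, p1=4, p2=5, p3=1, p4=2, p5=1, p6=1)
step 5: fire T5:  (p0=1, p1=4, p2=5, p3=1, p4=2, p5=1, p6=1) → (p0=1, p1=5, p2=6, p3=1, p4=2, p5=0, p6=1)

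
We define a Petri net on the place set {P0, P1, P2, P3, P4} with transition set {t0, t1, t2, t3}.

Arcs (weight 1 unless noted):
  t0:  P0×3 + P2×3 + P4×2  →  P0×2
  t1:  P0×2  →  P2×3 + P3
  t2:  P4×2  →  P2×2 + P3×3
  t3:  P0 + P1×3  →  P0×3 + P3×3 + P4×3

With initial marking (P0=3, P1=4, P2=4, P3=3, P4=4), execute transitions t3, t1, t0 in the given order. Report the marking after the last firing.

(P0=2, P1=1, P2=4, P3=7, P4=5)

step 1: fire t3:  (P0=3, P1=4, P2=4, P3=3, P4=4) → (P0=5, P1=1, P2=4, P3=6, P4=7)
step 2: fire t1:  (P0=5, P1=1, P2=4, P3=6, P4=7) → (P0=3, P1=1, P2=7, P3=7, P4=7)
step 3: fire t0:  (P0=3, P1=1, P2=7, P3=7, P4=7) → (P0=2, P1=1, P2=4, P3=7, P4=5)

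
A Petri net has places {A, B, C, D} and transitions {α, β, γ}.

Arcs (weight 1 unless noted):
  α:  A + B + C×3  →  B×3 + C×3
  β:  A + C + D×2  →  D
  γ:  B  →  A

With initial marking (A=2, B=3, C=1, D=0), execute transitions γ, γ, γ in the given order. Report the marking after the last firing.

step 1: fire γ:  (A=2, B=3, C=1, D=0) → (A=3, B=2, C=1, D=0)
step 2: fire γ:  (A=3, B=2, C=1, D=0) → (A=4, B=1, C=1, D=0)
step 3: fire γ:  (A=4, B=1, C=1, D=0) → (A=5, B=0, C=1, D=0)

(A=5, B=0, C=1, D=0)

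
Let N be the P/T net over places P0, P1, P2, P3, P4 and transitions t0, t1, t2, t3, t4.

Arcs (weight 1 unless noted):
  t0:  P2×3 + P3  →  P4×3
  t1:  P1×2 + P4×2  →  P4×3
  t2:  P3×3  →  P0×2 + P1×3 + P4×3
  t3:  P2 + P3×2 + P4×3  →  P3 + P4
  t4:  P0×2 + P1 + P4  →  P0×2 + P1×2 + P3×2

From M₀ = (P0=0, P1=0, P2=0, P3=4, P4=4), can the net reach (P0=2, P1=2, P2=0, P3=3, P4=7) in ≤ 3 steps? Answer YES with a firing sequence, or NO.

step 1: fire t2:  (P0=0, P1=0, P2=0, P3=4, P4=4) → (P0=2, P1=3, P2=0, P3=1, P4=7)
step 2: fire t1:  (P0=2, P1=3, P2=0, P3=1, P4=7) → (P0=2, P1=1, P2=0, P3=1, P4=8)
step 3: fire t4:  (P0=2, P1=1, P2=0, P3=1, P4=8) → (P0=2, P1=2, P2=0, P3=3, P4=7)

YES — reachable via ⟨t2, t1, t4⟩ (3 firings)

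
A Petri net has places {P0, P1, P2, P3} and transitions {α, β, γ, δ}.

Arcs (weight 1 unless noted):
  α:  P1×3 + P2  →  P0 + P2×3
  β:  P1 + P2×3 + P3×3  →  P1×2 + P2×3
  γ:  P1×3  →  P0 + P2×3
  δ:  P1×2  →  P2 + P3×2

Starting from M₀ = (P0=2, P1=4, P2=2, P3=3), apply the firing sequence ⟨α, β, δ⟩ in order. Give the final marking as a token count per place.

(P0=3, P1=0, P2=5, P3=2)

step 1: fire α:  (P0=2, P1=4, P2=2, P3=3) → (P0=3, P1=1, P2=4, P3=3)
step 2: fire β:  (P0=3, P1=1, P2=4, P3=3) → (P0=3, P1=2, P2=4, P3=0)
step 3: fire δ:  (P0=3, P1=2, P2=4, P3=0) → (P0=3, P1=0, P2=5, P3=2)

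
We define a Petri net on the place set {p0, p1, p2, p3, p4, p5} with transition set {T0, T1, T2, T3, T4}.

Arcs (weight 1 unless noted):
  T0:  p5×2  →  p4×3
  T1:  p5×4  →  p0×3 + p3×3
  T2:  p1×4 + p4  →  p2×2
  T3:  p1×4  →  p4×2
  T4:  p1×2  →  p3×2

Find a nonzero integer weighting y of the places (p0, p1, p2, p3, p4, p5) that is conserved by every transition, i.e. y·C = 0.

Incidence matrix C (rows=places, cols=transitions):
       T0   T1   T2   T3   T4
   p0   0    3    0    0    0
   p1   0    0   -4   -4   -2
   p2   0    0    2    0    0
   p3   0    3    0    0    2
   p4   3    0   -1    2    0
   p5  -2   -4    0    0    0

Candidate y = [3, 1, 3, 1, 2, 3]; check y·C column-wise:
  col T0: 3·0 + 1·0 + 3·0 + 1·0 + 2·3 + 3·-2 = 0
  col T1: 3·3 + 1·0 + 3·0 + 1·3 + 2·0 + 3·-4 = 0
  col T2: 3·0 + 1·-4 + 3·2 + 1·0 + 2·-1 + 3·0 = 0
  col T3: 3·0 + 1·-4 + 3·0 + 1·0 + 2·2 + 3·0 = 0
  col T4: 3·0 + 1·-2 + 3·0 + 1·2 + 2·0 + 3·0 = 0

y = (p0:3, p1:1, p2:3, p3:1, p4:2, p5:3)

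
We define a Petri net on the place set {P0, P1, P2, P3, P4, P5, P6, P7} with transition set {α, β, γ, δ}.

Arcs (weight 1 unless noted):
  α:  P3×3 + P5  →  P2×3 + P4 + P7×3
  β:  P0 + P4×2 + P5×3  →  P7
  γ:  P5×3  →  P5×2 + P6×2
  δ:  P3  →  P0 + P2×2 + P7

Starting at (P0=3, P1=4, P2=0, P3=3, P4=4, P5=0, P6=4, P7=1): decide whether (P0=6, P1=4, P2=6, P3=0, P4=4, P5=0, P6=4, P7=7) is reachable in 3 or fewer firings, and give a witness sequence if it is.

depth 0: 1 marking
depth 1: 2 markings reached so far
depth 2: 3 markings reached so far
depth 3: 4 markings reached so far
target is not among the 4 markings reachable within 3 steps

NO — not reachable within 3 firings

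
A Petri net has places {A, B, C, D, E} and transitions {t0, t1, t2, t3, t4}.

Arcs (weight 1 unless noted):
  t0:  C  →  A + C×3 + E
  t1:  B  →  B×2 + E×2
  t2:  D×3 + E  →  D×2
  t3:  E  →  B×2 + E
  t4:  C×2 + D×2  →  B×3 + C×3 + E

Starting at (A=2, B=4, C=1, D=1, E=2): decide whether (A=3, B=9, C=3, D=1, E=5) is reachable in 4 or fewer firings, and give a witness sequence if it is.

step 1: fire t0:  (A=2, B=4, C=1, D=1, E=2) → (A=3, B=4, C=3, D=1, E=3)
step 2: fire t1:  (A=3, B=4, C=3, D=1, E=3) → (A=3, B=5, C=3, D=1, E=5)
step 3: fire t3:  (A=3, B=5, C=3, D=1, E=5) → (A=3, B=7, C=3, D=1, E=5)
step 4: fire t3:  (A=3, B=7, C=3, D=1, E=5) → (A=3, B=9, C=3, D=1, E=5)

YES — reachable via ⟨t0, t1, t3, t3⟩ (4 firings)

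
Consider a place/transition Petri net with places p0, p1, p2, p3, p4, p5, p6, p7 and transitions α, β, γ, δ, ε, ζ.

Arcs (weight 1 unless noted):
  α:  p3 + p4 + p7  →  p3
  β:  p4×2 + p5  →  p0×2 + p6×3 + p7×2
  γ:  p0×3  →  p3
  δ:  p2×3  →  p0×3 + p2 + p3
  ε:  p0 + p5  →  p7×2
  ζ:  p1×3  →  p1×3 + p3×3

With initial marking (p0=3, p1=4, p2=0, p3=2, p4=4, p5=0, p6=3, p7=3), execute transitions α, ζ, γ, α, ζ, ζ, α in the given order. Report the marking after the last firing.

(p0=0, p1=4, p2=0, p3=12, p4=1, p5=0, p6=3, p7=0)

step 1: fire α:  (p0=3, p1=4, p2=0, p3=2, p4=4, p5=0, p6=3, p7=3) → (p0=3, p1=4, p2=0, p3=2, p4=3, p5=0, p6=3, p7=2)
step 2: fire ζ:  (p0=3, p1=4, p2=0, p3=2, p4=3, p5=0, p6=3, p7=2) → (p0=3, p1=4, p2=0, p3=5, p4=3, p5=0, p6=3, p7=2)
step 3: fire γ:  (p0=3, p1=4, p2=0, p3=5, p4=3, p5=0, p6=3, p7=2) → (p0=0, p1=4, p2=0, p3=6, p4=3, p5=0, p6=3, p7=2)
step 4: fire α:  (p0=0, p1=4, p2=0, p3=6, p4=3, p5=0, p6=3, p7=2) → (p0=0, p1=4, p2=0, p3=6, p4=2, p5=0, p6=3, p7=1)
step 5: fire ζ:  (p0=0, p1=4, p2=0, p3=6, p4=2, p5=0, p6=3, p7=1) → (p0=0, p1=4, p2=0, p3=9, p4=2, p5=0, p6=3, p7=1)
step 6: fire ζ:  (p0=0, p1=4, p2=0, p3=9, p4=2, p5=0, p6=3, p7=1) → (p0=0, p1=4, p2=0, p3=12, p4=2, p5=0, p6=3, p7=1)
step 7: fire α:  (p0=0, p1=4, p2=0, p3=12, p4=2, p5=0, p6=3, p7=1) → (p0=0, p1=4, p2=0, p3=12, p4=1, p5=0, p6=3, p7=0)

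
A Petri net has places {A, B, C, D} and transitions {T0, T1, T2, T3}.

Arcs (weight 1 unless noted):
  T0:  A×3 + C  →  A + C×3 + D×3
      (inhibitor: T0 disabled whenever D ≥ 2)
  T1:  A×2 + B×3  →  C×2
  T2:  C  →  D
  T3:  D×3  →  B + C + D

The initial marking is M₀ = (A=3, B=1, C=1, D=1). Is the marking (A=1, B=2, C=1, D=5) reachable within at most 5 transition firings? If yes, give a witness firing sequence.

step 1: fire T0:  (A=3, B=1, C=1, D=1) → (A=1, B=1, C=3, D=4)
step 2: fire T2:  (A=1, B=1, C=3, D=4) → (A=1, B=1, C=2, D=5)
step 3: fire T2:  (A=1, B=1, C=2, D=5) → (A=1, B=1, C=1, D=6)
step 4: fire T2:  (A=1, B=1, C=1, D=6) → (A=1, B=1, C=0, D=7)
step 5: fire T3:  (A=1, B=1, C=0, D=7) → (A=1, B=2, C=1, D=5)

YES — reachable via ⟨T0, T2, T2, T2, T3⟩ (5 firings)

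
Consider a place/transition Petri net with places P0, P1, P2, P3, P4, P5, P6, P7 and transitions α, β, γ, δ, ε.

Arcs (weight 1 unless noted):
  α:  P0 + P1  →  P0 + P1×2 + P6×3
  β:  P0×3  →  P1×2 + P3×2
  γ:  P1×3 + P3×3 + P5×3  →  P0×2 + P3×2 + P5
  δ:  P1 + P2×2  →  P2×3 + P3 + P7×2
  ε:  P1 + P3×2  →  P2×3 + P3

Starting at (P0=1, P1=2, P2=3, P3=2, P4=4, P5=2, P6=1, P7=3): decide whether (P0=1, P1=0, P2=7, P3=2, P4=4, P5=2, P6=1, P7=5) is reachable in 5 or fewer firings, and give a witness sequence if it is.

step 1: fire δ:  (P0=1, P1=2, P2=3, P3=2, P4=4, P5=2, P6=1, P7=3) → (P0=1, P1=1, P2=4, P3=3, P4=4, P5=2, P6=1, P7=5)
step 2: fire ε:  (P0=1, P1=1, P2=4, P3=3, P4=4, P5=2, P6=1, P7=5) → (P0=1, P1=0, P2=7, P3=2, P4=4, P5=2, P6=1, P7=5)

YES — reachable via ⟨δ, ε⟩ (2 firings)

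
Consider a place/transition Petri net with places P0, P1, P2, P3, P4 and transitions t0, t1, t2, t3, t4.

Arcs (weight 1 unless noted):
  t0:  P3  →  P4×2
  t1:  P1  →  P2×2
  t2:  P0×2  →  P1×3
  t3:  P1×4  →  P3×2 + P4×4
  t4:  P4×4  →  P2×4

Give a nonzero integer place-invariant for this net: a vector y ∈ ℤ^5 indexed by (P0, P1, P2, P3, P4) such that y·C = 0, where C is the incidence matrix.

y = (P0:3, P1:2, P2:1, P3:2, P4:1)

Incidence matrix C (rows=places, cols=transitions):
       t0   t1   t2   t3   t4
   P0   0    0   -2    0    0
   P1   0   -1    3   -4    0
   P2   0    2    0    0    4
   P3  -1    0    0    2    0
   P4   2    0    0    4   -4

Candidate y = [3, 2, 1, 2, 1]; check y·C column-wise:
  col t0: 3·0 + 2·0 + 1·0 + 2·-1 + 1·2 = 0
  col t1: 3·0 + 2·-1 + 1·2 + 2·0 + 1·0 = 0
  col t2: 3·-2 + 2·3 + 1·0 + 2·0 + 1·0 = 0
  col t3: 3·0 + 2·-4 + 1·0 + 2·2 + 1·4 = 0
  col t4: 3·0 + 2·0 + 1·4 + 2·0 + 1·-4 = 0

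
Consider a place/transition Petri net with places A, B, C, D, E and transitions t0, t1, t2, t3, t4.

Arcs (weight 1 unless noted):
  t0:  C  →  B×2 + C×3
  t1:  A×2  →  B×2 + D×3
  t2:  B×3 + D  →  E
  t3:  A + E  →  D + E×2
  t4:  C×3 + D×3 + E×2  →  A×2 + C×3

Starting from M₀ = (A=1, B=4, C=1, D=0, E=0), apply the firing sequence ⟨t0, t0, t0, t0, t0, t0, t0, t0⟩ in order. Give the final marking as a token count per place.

(A=1, B=20, C=17, D=0, E=0)

step 1: fire t0:  (A=1, B=4, C=1, D=0, E=0) → (A=1, B=6, C=3, D=0, E=0)
step 2: fire t0:  (A=1, B=6, C=3, D=0, E=0) → (A=1, B=8, C=5, D=0, E=0)
step 3: fire t0:  (A=1, B=8, C=5, D=0, E=0) → (A=1, B=10, C=7, D=0, E=0)
step 4: fire t0:  (A=1, B=10, C=7, D=0, E=0) → (A=1, B=12, C=9, D=0, E=0)
step 5: fire t0:  (A=1, B=12, C=9, D=0, E=0) → (A=1, B=14, C=11, D=0, E=0)
step 6: fire t0:  (A=1, B=14, C=11, D=0, E=0) → (A=1, B=16, C=13, D=0, E=0)
step 7: fire t0:  (A=1, B=16, C=13, D=0, E=0) → (A=1, B=18, C=15, D=0, E=0)
step 8: fire t0:  (A=1, B=18, C=15, D=0, E=0) → (A=1, B=20, C=17, D=0, E=0)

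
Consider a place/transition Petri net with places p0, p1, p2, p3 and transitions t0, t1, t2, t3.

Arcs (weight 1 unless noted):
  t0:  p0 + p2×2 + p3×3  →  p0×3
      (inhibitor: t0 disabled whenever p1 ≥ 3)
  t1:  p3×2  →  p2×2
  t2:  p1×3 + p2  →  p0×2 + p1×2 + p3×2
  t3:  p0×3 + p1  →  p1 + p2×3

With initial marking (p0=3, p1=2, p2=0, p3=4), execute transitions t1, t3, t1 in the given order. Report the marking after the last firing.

step 1: fire t1:  (p0=3, p1=2, p2=0, p3=4) → (p0=3, p1=2, p2=2, p3=2)
step 2: fire t3:  (p0=3, p1=2, p2=2, p3=2) → (p0=0, p1=2, p2=5, p3=2)
step 3: fire t1:  (p0=0, p1=2, p2=5, p3=2) → (p0=0, p1=2, p2=7, p3=0)

(p0=0, p1=2, p2=7, p3=0)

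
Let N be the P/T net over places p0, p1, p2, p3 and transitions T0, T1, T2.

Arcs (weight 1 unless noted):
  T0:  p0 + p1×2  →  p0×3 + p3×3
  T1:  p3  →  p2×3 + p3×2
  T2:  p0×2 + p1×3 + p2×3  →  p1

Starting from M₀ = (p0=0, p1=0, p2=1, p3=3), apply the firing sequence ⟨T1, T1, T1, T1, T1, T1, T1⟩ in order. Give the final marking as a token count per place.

step 1: fire T1:  (p0=0, p1=0, p2=1, p3=3) → (p0=0, p1=0, p2=4, p3=4)
step 2: fire T1:  (p0=0, p1=0, p2=4, p3=4) → (p0=0, p1=0, p2=7, p3=5)
step 3: fire T1:  (p0=0, p1=0, p2=7, p3=5) → (p0=0, p1=0, p2=10, p3=6)
step 4: fire T1:  (p0=0, p1=0, p2=10, p3=6) → (p0=0, p1=0, p2=13, p3=7)
step 5: fire T1:  (p0=0, p1=0, p2=13, p3=7) → (p0=0, p1=0, p2=16, p3=8)
step 6: fire T1:  (p0=0, p1=0, p2=16, p3=8) → (p0=0, p1=0, p2=19, p3=9)
step 7: fire T1:  (p0=0, p1=0, p2=19, p3=9) → (p0=0, p1=0, p2=22, p3=10)

(p0=0, p1=0, p2=22, p3=10)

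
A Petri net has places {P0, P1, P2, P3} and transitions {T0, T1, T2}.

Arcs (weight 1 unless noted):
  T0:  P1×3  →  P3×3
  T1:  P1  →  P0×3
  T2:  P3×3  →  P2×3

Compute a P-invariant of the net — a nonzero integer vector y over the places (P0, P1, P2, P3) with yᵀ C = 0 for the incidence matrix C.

Incidence matrix C (rows=places, cols=transitions):
       T0   T1   T2
   P0   0    3    0
   P1  -3   -1    0
   P2   0    0    3
   P3   3    0   -3

Candidate y = [1, 3, 3, 3]; check y·C column-wise:
  col T0: 1·0 + 3·-3 + 3·0 + 3·3 = 0
  col T1: 1·3 + 3·-1 + 3·0 + 3·0 = 0
  col T2: 1·0 + 3·0 + 3·3 + 3·-3 = 0

y = (P0:1, P1:3, P2:3, P3:3)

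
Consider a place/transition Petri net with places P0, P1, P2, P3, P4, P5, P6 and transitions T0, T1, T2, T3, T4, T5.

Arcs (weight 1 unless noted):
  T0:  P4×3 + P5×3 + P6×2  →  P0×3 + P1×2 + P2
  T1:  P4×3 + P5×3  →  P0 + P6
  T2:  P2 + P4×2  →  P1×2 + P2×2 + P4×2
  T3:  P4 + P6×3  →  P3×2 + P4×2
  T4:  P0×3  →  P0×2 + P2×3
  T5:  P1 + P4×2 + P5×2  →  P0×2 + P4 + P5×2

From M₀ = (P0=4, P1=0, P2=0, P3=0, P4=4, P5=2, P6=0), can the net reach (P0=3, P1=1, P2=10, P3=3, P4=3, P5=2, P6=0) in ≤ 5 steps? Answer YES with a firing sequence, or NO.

NO — not reachable within 5 firings

depth 0: 1 marking
depth 1: 2 markings reached so far
depth 2: 4 markings reached so far
depth 3: 7 markings reached so far
depth 4: 12 markings reached so far
depth 5: 19 markings reached so far
target is not among the 19 markings reachable within 5 steps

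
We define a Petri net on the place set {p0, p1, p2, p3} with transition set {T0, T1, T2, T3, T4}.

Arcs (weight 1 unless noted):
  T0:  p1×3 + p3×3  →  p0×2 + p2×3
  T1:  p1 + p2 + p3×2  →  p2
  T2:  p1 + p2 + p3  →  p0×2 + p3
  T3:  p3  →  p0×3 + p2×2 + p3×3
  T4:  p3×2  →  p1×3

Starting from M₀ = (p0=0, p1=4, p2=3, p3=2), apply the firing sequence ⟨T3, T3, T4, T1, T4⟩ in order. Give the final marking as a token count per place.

(p0=6, p1=9, p2=7, p3=0)

step 1: fire T3:  (p0=0, p1=4, p2=3, p3=2) → (p0=3, p1=4, p2=5, p3=4)
step 2: fire T3:  (p0=3, p1=4, p2=5, p3=4) → (p0=6, p1=4, p2=7, p3=6)
step 3: fire T4:  (p0=6, p1=4, p2=7, p3=6) → (p0=6, p1=7, p2=7, p3=4)
step 4: fire T1:  (p0=6, p1=7, p2=7, p3=4) → (p0=6, p1=6, p2=7, p3=2)
step 5: fire T4:  (p0=6, p1=6, p2=7, p3=2) → (p0=6, p1=9, p2=7, p3=0)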